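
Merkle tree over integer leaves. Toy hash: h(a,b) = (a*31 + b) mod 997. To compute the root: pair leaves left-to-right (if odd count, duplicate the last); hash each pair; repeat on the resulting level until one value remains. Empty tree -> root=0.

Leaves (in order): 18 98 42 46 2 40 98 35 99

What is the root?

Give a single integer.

Answer: 685

Derivation:
L0: [18, 98, 42, 46, 2, 40, 98, 35, 99]
L1: h(18,98)=(18*31+98)%997=656 h(42,46)=(42*31+46)%997=351 h(2,40)=(2*31+40)%997=102 h(98,35)=(98*31+35)%997=82 h(99,99)=(99*31+99)%997=177 -> [656, 351, 102, 82, 177]
L2: h(656,351)=(656*31+351)%997=747 h(102,82)=(102*31+82)%997=253 h(177,177)=(177*31+177)%997=679 -> [747, 253, 679]
L3: h(747,253)=(747*31+253)%997=479 h(679,679)=(679*31+679)%997=791 -> [479, 791]
L4: h(479,791)=(479*31+791)%997=685 -> [685]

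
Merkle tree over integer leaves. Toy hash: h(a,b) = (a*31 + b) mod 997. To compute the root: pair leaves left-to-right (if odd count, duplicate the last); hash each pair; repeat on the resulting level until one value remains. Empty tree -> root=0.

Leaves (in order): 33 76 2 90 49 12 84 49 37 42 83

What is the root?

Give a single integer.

Answer: 828

Derivation:
L0: [33, 76, 2, 90, 49, 12, 84, 49, 37, 42, 83]
L1: h(33,76)=(33*31+76)%997=102 h(2,90)=(2*31+90)%997=152 h(49,12)=(49*31+12)%997=534 h(84,49)=(84*31+49)%997=659 h(37,42)=(37*31+42)%997=192 h(83,83)=(83*31+83)%997=662 -> [102, 152, 534, 659, 192, 662]
L2: h(102,152)=(102*31+152)%997=323 h(534,659)=(534*31+659)%997=264 h(192,662)=(192*31+662)%997=632 -> [323, 264, 632]
L3: h(323,264)=(323*31+264)%997=307 h(632,632)=(632*31+632)%997=284 -> [307, 284]
L4: h(307,284)=(307*31+284)%997=828 -> [828]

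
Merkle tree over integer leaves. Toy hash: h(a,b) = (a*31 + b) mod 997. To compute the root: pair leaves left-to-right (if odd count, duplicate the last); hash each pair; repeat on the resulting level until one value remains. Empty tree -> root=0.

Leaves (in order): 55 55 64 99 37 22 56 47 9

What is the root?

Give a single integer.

Answer: 742

Derivation:
L0: [55, 55, 64, 99, 37, 22, 56, 47, 9]
L1: h(55,55)=(55*31+55)%997=763 h(64,99)=(64*31+99)%997=89 h(37,22)=(37*31+22)%997=172 h(56,47)=(56*31+47)%997=786 h(9,9)=(9*31+9)%997=288 -> [763, 89, 172, 786, 288]
L2: h(763,89)=(763*31+89)%997=811 h(172,786)=(172*31+786)%997=136 h(288,288)=(288*31+288)%997=243 -> [811, 136, 243]
L3: h(811,136)=(811*31+136)%997=352 h(243,243)=(243*31+243)%997=797 -> [352, 797]
L4: h(352,797)=(352*31+797)%997=742 -> [742]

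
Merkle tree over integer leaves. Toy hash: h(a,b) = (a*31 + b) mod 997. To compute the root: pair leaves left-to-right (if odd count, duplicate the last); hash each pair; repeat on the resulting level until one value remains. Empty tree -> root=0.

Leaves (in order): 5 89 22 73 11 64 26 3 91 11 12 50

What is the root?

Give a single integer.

Answer: 486

Derivation:
L0: [5, 89, 22, 73, 11, 64, 26, 3, 91, 11, 12, 50]
L1: h(5,89)=(5*31+89)%997=244 h(22,73)=(22*31+73)%997=755 h(11,64)=(11*31+64)%997=405 h(26,3)=(26*31+3)%997=809 h(91,11)=(91*31+11)%997=838 h(12,50)=(12*31+50)%997=422 -> [244, 755, 405, 809, 838, 422]
L2: h(244,755)=(244*31+755)%997=343 h(405,809)=(405*31+809)%997=403 h(838,422)=(838*31+422)%997=478 -> [343, 403, 478]
L3: h(343,403)=(343*31+403)%997=69 h(478,478)=(478*31+478)%997=341 -> [69, 341]
L4: h(69,341)=(69*31+341)%997=486 -> [486]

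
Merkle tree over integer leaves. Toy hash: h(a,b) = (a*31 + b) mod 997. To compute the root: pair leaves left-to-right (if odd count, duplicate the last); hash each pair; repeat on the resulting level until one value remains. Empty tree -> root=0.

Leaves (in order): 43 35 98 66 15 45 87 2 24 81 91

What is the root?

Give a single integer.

Answer: 469

Derivation:
L0: [43, 35, 98, 66, 15, 45, 87, 2, 24, 81, 91]
L1: h(43,35)=(43*31+35)%997=371 h(98,66)=(98*31+66)%997=113 h(15,45)=(15*31+45)%997=510 h(87,2)=(87*31+2)%997=705 h(24,81)=(24*31+81)%997=825 h(91,91)=(91*31+91)%997=918 -> [371, 113, 510, 705, 825, 918]
L2: h(371,113)=(371*31+113)%997=647 h(510,705)=(510*31+705)%997=563 h(825,918)=(825*31+918)%997=571 -> [647, 563, 571]
L3: h(647,563)=(647*31+563)%997=680 h(571,571)=(571*31+571)%997=326 -> [680, 326]
L4: h(680,326)=(680*31+326)%997=469 -> [469]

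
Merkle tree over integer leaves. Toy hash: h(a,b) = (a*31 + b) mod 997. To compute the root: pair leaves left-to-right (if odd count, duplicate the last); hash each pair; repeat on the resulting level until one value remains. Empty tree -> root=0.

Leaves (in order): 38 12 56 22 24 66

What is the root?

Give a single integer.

L0: [38, 12, 56, 22, 24, 66]
L1: h(38,12)=(38*31+12)%997=193 h(56,22)=(56*31+22)%997=761 h(24,66)=(24*31+66)%997=810 -> [193, 761, 810]
L2: h(193,761)=(193*31+761)%997=762 h(810,810)=(810*31+810)%997=995 -> [762, 995]
L3: h(762,995)=(762*31+995)%997=689 -> [689]

Answer: 689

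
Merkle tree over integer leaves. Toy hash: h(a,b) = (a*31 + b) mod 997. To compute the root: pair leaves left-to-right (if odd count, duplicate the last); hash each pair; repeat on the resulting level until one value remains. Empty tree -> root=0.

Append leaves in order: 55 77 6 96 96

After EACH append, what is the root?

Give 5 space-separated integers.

Answer: 55 785 599 689 23

Derivation:
After append 55 (leaves=[55]):
  L0: [55]
  root=55
After append 77 (leaves=[55, 77]):
  L0: [55, 77]
  L1: h(55,77)=(55*31+77)%997=785 -> [785]
  root=785
After append 6 (leaves=[55, 77, 6]):
  L0: [55, 77, 6]
  L1: h(55,77)=(55*31+77)%997=785 h(6,6)=(6*31+6)%997=192 -> [785, 192]
  L2: h(785,192)=(785*31+192)%997=599 -> [599]
  root=599
After append 96 (leaves=[55, 77, 6, 96]):
  L0: [55, 77, 6, 96]
  L1: h(55,77)=(55*31+77)%997=785 h(6,96)=(6*31+96)%997=282 -> [785, 282]
  L2: h(785,282)=(785*31+282)%997=689 -> [689]
  root=689
After append 96 (leaves=[55, 77, 6, 96, 96]):
  L0: [55, 77, 6, 96, 96]
  L1: h(55,77)=(55*31+77)%997=785 h(6,96)=(6*31+96)%997=282 h(96,96)=(96*31+96)%997=81 -> [785, 282, 81]
  L2: h(785,282)=(785*31+282)%997=689 h(81,81)=(81*31+81)%997=598 -> [689, 598]
  L3: h(689,598)=(689*31+598)%997=23 -> [23]
  root=23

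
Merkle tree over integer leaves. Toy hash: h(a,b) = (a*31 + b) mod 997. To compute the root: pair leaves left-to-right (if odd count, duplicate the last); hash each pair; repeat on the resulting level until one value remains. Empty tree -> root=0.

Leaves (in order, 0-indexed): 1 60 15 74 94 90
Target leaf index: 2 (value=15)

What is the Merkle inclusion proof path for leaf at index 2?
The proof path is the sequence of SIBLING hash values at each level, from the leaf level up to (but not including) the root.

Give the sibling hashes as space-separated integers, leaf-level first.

Answer: 74 91 416

Derivation:
L0 (leaves): [1, 60, 15, 74, 94, 90], target index=2
L1: h(1,60)=(1*31+60)%997=91 [pair 0] h(15,74)=(15*31+74)%997=539 [pair 1] h(94,90)=(94*31+90)%997=13 [pair 2] -> [91, 539, 13]
  Sibling for proof at L0: 74
L2: h(91,539)=(91*31+539)%997=369 [pair 0] h(13,13)=(13*31+13)%997=416 [pair 1] -> [369, 416]
  Sibling for proof at L1: 91
L3: h(369,416)=(369*31+416)%997=888 [pair 0] -> [888]
  Sibling for proof at L2: 416
Root: 888
Proof path (sibling hashes from leaf to root): [74, 91, 416]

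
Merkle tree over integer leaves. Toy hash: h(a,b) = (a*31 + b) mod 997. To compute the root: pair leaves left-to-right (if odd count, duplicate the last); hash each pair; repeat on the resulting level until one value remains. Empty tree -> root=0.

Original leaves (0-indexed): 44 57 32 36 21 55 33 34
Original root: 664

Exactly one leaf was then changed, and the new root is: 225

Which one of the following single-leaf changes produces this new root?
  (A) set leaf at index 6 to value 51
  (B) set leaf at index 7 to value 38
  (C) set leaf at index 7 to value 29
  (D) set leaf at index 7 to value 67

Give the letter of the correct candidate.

Original leaves: [44, 57, 32, 36, 21, 55, 33, 34]
Target new root: 225
Try each candidate change and compute the resulting root:
Candidate A: set leaf[6] = 51 -> leaves = [44, 57, 32, 36, 21, 55, 51, 34]
  L0: [44, 57, 32, 36, 21, 55, 51, 34]
  L1: h(44,57)=(44*31+57)%997=424 h(32,36)=(32*31+36)%997=31 h(21,55)=(21*31+55)%997=706 h(51,34)=(51*31+34)%997=618 -> [424, 31, 706, 618]
  L2: h(424,31)=(424*31+31)%997=214 h(706,618)=(706*31+618)%997=570 -> [214, 570]
  L3: h(214,570)=(214*31+570)%997=225 -> [225]
  root = 225 == target 225  ** MATCH **
Candidate B: set leaf[7] = 38 -> leaves = [44, 57, 32, 36, 21, 55, 33, 38]
  L0: [44, 57, 32, 36, 21, 55, 33, 38]
  L1: h(44,57)=(44*31+57)%997=424 h(32,36)=(32*31+36)%997=31 h(21,55)=(21*31+55)%997=706 h(33,38)=(33*31+38)%997=64 -> [424, 31, 706, 64]
  L2: h(424,31)=(424*31+31)%997=214 h(706,64)=(706*31+64)%997=16 -> [214, 16]
  L3: h(214,16)=(214*31+16)%997=668 -> [668]
  root = 668 != target 225
Candidate C: set leaf[7] = 29 -> leaves = [44, 57, 32, 36, 21, 55, 33, 29]
  L0: [44, 57, 32, 36, 21, 55, 33, 29]
  L1: h(44,57)=(44*31+57)%997=424 h(32,36)=(32*31+36)%997=31 h(21,55)=(21*31+55)%997=706 h(33,29)=(33*31+29)%997=55 -> [424, 31, 706, 55]
  L2: h(424,31)=(424*31+31)%997=214 h(706,55)=(706*31+55)%997=7 -> [214, 7]
  L3: h(214,7)=(214*31+7)%997=659 -> [659]
  root = 659 != target 225
Candidate D: set leaf[7] = 67 -> leaves = [44, 57, 32, 36, 21, 55, 33, 67]
  L0: [44, 57, 32, 36, 21, 55, 33, 67]
  L1: h(44,57)=(44*31+57)%997=424 h(32,36)=(32*31+36)%997=31 h(21,55)=(21*31+55)%997=706 h(33,67)=(33*31+67)%997=93 -> [424, 31, 706, 93]
  L2: h(424,31)=(424*31+31)%997=214 h(706,93)=(706*31+93)%997=45 -> [214, 45]
  L3: h(214,45)=(214*31+45)%997=697 -> [697]
  root = 697 != target 225
Candidate A produces the target root.

Answer: A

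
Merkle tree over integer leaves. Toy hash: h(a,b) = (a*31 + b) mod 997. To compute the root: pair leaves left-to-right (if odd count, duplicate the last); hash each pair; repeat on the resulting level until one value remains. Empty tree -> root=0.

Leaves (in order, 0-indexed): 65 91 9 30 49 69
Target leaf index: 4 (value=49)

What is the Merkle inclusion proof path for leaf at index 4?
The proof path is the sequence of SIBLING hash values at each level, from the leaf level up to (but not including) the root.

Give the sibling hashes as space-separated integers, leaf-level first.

L0 (leaves): [65, 91, 9, 30, 49, 69], target index=4
L1: h(65,91)=(65*31+91)%997=112 [pair 0] h(9,30)=(9*31+30)%997=309 [pair 1] h(49,69)=(49*31+69)%997=591 [pair 2] -> [112, 309, 591]
  Sibling for proof at L0: 69
L2: h(112,309)=(112*31+309)%997=790 [pair 0] h(591,591)=(591*31+591)%997=966 [pair 1] -> [790, 966]
  Sibling for proof at L1: 591
L3: h(790,966)=(790*31+966)%997=531 [pair 0] -> [531]
  Sibling for proof at L2: 790
Root: 531
Proof path (sibling hashes from leaf to root): [69, 591, 790]

Answer: 69 591 790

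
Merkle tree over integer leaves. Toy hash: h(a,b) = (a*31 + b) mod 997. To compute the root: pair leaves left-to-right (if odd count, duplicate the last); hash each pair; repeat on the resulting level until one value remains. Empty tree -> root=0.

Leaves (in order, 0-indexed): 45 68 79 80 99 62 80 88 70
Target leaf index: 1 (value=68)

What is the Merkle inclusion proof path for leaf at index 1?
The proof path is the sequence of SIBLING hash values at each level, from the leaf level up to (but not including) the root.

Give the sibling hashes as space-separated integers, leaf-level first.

L0 (leaves): [45, 68, 79, 80, 99, 62, 80, 88, 70], target index=1
L1: h(45,68)=(45*31+68)%997=466 [pair 0] h(79,80)=(79*31+80)%997=535 [pair 1] h(99,62)=(99*31+62)%997=140 [pair 2] h(80,88)=(80*31+88)%997=574 [pair 3] h(70,70)=(70*31+70)%997=246 [pair 4] -> [466, 535, 140, 574, 246]
  Sibling for proof at L0: 45
L2: h(466,535)=(466*31+535)%997=26 [pair 0] h(140,574)=(140*31+574)%997=926 [pair 1] h(246,246)=(246*31+246)%997=893 [pair 2] -> [26, 926, 893]
  Sibling for proof at L1: 535
L3: h(26,926)=(26*31+926)%997=735 [pair 0] h(893,893)=(893*31+893)%997=660 [pair 1] -> [735, 660]
  Sibling for proof at L2: 926
L4: h(735,660)=(735*31+660)%997=514 [pair 0] -> [514]
  Sibling for proof at L3: 660
Root: 514
Proof path (sibling hashes from leaf to root): [45, 535, 926, 660]

Answer: 45 535 926 660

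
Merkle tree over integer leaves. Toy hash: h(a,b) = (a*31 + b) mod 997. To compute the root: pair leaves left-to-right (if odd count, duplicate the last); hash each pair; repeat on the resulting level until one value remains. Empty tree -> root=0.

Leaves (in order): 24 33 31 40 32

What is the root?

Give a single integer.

Answer: 932

Derivation:
L0: [24, 33, 31, 40, 32]
L1: h(24,33)=(24*31+33)%997=777 h(31,40)=(31*31+40)%997=4 h(32,32)=(32*31+32)%997=27 -> [777, 4, 27]
L2: h(777,4)=(777*31+4)%997=163 h(27,27)=(27*31+27)%997=864 -> [163, 864]
L3: h(163,864)=(163*31+864)%997=932 -> [932]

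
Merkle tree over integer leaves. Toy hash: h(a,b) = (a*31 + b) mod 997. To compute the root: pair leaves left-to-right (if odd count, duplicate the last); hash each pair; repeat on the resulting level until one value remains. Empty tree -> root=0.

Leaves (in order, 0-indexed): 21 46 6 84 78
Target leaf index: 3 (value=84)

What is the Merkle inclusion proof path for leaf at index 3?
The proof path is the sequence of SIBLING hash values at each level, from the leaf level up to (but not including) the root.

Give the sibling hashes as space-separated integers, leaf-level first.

L0 (leaves): [21, 46, 6, 84, 78], target index=3
L1: h(21,46)=(21*31+46)%997=697 [pair 0] h(6,84)=(6*31+84)%997=270 [pair 1] h(78,78)=(78*31+78)%997=502 [pair 2] -> [697, 270, 502]
  Sibling for proof at L0: 6
L2: h(697,270)=(697*31+270)%997=940 [pair 0] h(502,502)=(502*31+502)%997=112 [pair 1] -> [940, 112]
  Sibling for proof at L1: 697
L3: h(940,112)=(940*31+112)%997=339 [pair 0] -> [339]
  Sibling for proof at L2: 112
Root: 339
Proof path (sibling hashes from leaf to root): [6, 697, 112]

Answer: 6 697 112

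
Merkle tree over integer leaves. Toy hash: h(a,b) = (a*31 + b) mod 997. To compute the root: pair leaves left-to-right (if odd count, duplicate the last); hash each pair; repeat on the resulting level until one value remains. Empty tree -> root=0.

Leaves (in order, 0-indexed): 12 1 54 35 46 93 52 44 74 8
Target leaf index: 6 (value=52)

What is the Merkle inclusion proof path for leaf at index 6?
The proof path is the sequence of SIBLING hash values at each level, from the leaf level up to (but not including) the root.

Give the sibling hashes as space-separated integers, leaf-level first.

L0 (leaves): [12, 1, 54, 35, 46, 93, 52, 44, 74, 8], target index=6
L1: h(12,1)=(12*31+1)%997=373 [pair 0] h(54,35)=(54*31+35)%997=712 [pair 1] h(46,93)=(46*31+93)%997=522 [pair 2] h(52,44)=(52*31+44)%997=659 [pair 3] h(74,8)=(74*31+8)%997=308 [pair 4] -> [373, 712, 522, 659, 308]
  Sibling for proof at L0: 44
L2: h(373,712)=(373*31+712)%997=311 [pair 0] h(522,659)=(522*31+659)%997=889 [pair 1] h(308,308)=(308*31+308)%997=883 [pair 2] -> [311, 889, 883]
  Sibling for proof at L1: 522
L3: h(311,889)=(311*31+889)%997=560 [pair 0] h(883,883)=(883*31+883)%997=340 [pair 1] -> [560, 340]
  Sibling for proof at L2: 311
L4: h(560,340)=(560*31+340)%997=751 [pair 0] -> [751]
  Sibling for proof at L3: 340
Root: 751
Proof path (sibling hashes from leaf to root): [44, 522, 311, 340]

Answer: 44 522 311 340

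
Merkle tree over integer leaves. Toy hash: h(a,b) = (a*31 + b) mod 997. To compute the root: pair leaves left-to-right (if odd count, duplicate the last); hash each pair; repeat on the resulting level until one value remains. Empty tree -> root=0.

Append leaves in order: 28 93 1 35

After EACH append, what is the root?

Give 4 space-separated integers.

Answer: 28 961 910 944

Derivation:
After append 28 (leaves=[28]):
  L0: [28]
  root=28
After append 93 (leaves=[28, 93]):
  L0: [28, 93]
  L1: h(28,93)=(28*31+93)%997=961 -> [961]
  root=961
After append 1 (leaves=[28, 93, 1]):
  L0: [28, 93, 1]
  L1: h(28,93)=(28*31+93)%997=961 h(1,1)=(1*31+1)%997=32 -> [961, 32]
  L2: h(961,32)=(961*31+32)%997=910 -> [910]
  root=910
After append 35 (leaves=[28, 93, 1, 35]):
  L0: [28, 93, 1, 35]
  L1: h(28,93)=(28*31+93)%997=961 h(1,35)=(1*31+35)%997=66 -> [961, 66]
  L2: h(961,66)=(961*31+66)%997=944 -> [944]
  root=944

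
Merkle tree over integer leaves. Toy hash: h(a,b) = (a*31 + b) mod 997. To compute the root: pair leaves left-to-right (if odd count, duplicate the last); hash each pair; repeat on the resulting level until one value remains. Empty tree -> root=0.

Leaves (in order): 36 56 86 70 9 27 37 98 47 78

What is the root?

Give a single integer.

L0: [36, 56, 86, 70, 9, 27, 37, 98, 47, 78]
L1: h(36,56)=(36*31+56)%997=175 h(86,70)=(86*31+70)%997=742 h(9,27)=(9*31+27)%997=306 h(37,98)=(37*31+98)%997=248 h(47,78)=(47*31+78)%997=538 -> [175, 742, 306, 248, 538]
L2: h(175,742)=(175*31+742)%997=185 h(306,248)=(306*31+248)%997=761 h(538,538)=(538*31+538)%997=267 -> [185, 761, 267]
L3: h(185,761)=(185*31+761)%997=514 h(267,267)=(267*31+267)%997=568 -> [514, 568]
L4: h(514,568)=(514*31+568)%997=550 -> [550]

Answer: 550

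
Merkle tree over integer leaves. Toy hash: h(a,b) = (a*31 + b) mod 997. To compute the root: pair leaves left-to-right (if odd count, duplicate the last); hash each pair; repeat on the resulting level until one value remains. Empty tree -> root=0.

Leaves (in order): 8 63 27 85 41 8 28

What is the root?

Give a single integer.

L0: [8, 63, 27, 85, 41, 8, 28]
L1: h(8,63)=(8*31+63)%997=311 h(27,85)=(27*31+85)%997=922 h(41,8)=(41*31+8)%997=282 h(28,28)=(28*31+28)%997=896 -> [311, 922, 282, 896]
L2: h(311,922)=(311*31+922)%997=593 h(282,896)=(282*31+896)%997=665 -> [593, 665]
L3: h(593,665)=(593*31+665)%997=105 -> [105]

Answer: 105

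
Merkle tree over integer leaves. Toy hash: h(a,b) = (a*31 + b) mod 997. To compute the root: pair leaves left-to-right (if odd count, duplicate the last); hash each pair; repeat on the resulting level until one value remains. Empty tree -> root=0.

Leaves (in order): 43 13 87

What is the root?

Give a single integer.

L0: [43, 13, 87]
L1: h(43,13)=(43*31+13)%997=349 h(87,87)=(87*31+87)%997=790 -> [349, 790]
L2: h(349,790)=(349*31+790)%997=642 -> [642]

Answer: 642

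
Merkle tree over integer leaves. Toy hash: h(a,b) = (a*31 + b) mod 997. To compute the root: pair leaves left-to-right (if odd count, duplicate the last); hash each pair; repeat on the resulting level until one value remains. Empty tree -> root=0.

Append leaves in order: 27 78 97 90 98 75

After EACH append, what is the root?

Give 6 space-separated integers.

After append 27 (leaves=[27]):
  L0: [27]
  root=27
After append 78 (leaves=[27, 78]):
  L0: [27, 78]
  L1: h(27,78)=(27*31+78)%997=915 -> [915]
  root=915
After append 97 (leaves=[27, 78, 97]):
  L0: [27, 78, 97]
  L1: h(27,78)=(27*31+78)%997=915 h(97,97)=(97*31+97)%997=113 -> [915, 113]
  L2: h(915,113)=(915*31+113)%997=562 -> [562]
  root=562
After append 90 (leaves=[27, 78, 97, 90]):
  L0: [27, 78, 97, 90]
  L1: h(27,78)=(27*31+78)%997=915 h(97,90)=(97*31+90)%997=106 -> [915, 106]
  L2: h(915,106)=(915*31+106)%997=555 -> [555]
  root=555
After append 98 (leaves=[27, 78, 97, 90, 98]):
  L0: [27, 78, 97, 90, 98]
  L1: h(27,78)=(27*31+78)%997=915 h(97,90)=(97*31+90)%997=106 h(98,98)=(98*31+98)%997=145 -> [915, 106, 145]
  L2: h(915,106)=(915*31+106)%997=555 h(145,145)=(145*31+145)%997=652 -> [555, 652]
  L3: h(555,652)=(555*31+652)%997=908 -> [908]
  root=908
After append 75 (leaves=[27, 78, 97, 90, 98, 75]):
  L0: [27, 78, 97, 90, 98, 75]
  L1: h(27,78)=(27*31+78)%997=915 h(97,90)=(97*31+90)%997=106 h(98,75)=(98*31+75)%997=122 -> [915, 106, 122]
  L2: h(915,106)=(915*31+106)%997=555 h(122,122)=(122*31+122)%997=913 -> [555, 913]
  L3: h(555,913)=(555*31+913)%997=172 -> [172]
  root=172

Answer: 27 915 562 555 908 172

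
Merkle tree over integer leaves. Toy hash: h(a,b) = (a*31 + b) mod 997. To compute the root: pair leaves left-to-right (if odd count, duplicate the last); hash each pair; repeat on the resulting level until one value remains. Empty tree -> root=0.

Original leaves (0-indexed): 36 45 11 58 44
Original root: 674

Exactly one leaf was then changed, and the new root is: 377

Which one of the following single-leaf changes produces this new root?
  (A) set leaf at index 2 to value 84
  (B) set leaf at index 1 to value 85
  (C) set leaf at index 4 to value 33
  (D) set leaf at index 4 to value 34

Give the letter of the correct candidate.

Answer: C

Derivation:
Original leaves: [36, 45, 11, 58, 44]
Target new root: 377
Try each candidate change and compute the resulting root:
Candidate A: set leaf[2] = 84 -> leaves = [36, 45, 84, 58, 44]
  L0: [36, 45, 84, 58, 44]
  L1: h(36,45)=(36*31+45)%997=164 h(84,58)=(84*31+58)%997=668 h(44,44)=(44*31+44)%997=411 -> [164, 668, 411]
  L2: h(164,668)=(164*31+668)%997=767 h(411,411)=(411*31+411)%997=191 -> [767, 191]
  L3: h(767,191)=(767*31+191)%997=40 -> [40]
  root = 40 != target 377
Candidate B: set leaf[1] = 85 -> leaves = [36, 85, 11, 58, 44]
  L0: [36, 85, 11, 58, 44]
  L1: h(36,85)=(36*31+85)%997=204 h(11,58)=(11*31+58)%997=399 h(44,44)=(44*31+44)%997=411 -> [204, 399, 411]
  L2: h(204,399)=(204*31+399)%997=741 h(411,411)=(411*31+411)%997=191 -> [741, 191]
  L3: h(741,191)=(741*31+191)%997=231 -> [231]
  root = 231 != target 377
Candidate C: set leaf[4] = 33 -> leaves = [36, 45, 11, 58, 33]
  L0: [36, 45, 11, 58, 33]
  L1: h(36,45)=(36*31+45)%997=164 h(11,58)=(11*31+58)%997=399 h(33,33)=(33*31+33)%997=59 -> [164, 399, 59]
  L2: h(164,399)=(164*31+399)%997=498 h(59,59)=(59*31+59)%997=891 -> [498, 891]
  L3: h(498,891)=(498*31+891)%997=377 -> [377]
  root = 377 == target 377  ** MATCH **
Candidate D: set leaf[4] = 34 -> leaves = [36, 45, 11, 58, 34]
  L0: [36, 45, 11, 58, 34]
  L1: h(36,45)=(36*31+45)%997=164 h(11,58)=(11*31+58)%997=399 h(34,34)=(34*31+34)%997=91 -> [164, 399, 91]
  L2: h(164,399)=(164*31+399)%997=498 h(91,91)=(91*31+91)%997=918 -> [498, 918]
  L3: h(498,918)=(498*31+918)%997=404 -> [404]
  root = 404 != target 377
Candidate C produces the target root.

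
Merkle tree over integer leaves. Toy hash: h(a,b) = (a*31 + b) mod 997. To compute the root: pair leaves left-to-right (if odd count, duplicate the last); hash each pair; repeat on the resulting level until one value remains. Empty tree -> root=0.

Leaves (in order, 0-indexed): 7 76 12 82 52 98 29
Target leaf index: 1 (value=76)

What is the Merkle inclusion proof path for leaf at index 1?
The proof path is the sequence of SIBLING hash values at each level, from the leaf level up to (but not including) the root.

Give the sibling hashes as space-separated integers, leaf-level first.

L0 (leaves): [7, 76, 12, 82, 52, 98, 29], target index=1
L1: h(7,76)=(7*31+76)%997=293 [pair 0] h(12,82)=(12*31+82)%997=454 [pair 1] h(52,98)=(52*31+98)%997=713 [pair 2] h(29,29)=(29*31+29)%997=928 [pair 3] -> [293, 454, 713, 928]
  Sibling for proof at L0: 7
L2: h(293,454)=(293*31+454)%997=564 [pair 0] h(713,928)=(713*31+928)%997=100 [pair 1] -> [564, 100]
  Sibling for proof at L1: 454
L3: h(564,100)=(564*31+100)%997=635 [pair 0] -> [635]
  Sibling for proof at L2: 100
Root: 635
Proof path (sibling hashes from leaf to root): [7, 454, 100]

Answer: 7 454 100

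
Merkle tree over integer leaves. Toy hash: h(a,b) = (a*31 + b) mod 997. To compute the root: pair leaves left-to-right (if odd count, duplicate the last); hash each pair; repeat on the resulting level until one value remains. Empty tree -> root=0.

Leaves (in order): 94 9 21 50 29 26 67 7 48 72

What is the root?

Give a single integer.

L0: [94, 9, 21, 50, 29, 26, 67, 7, 48, 72]
L1: h(94,9)=(94*31+9)%997=929 h(21,50)=(21*31+50)%997=701 h(29,26)=(29*31+26)%997=925 h(67,7)=(67*31+7)%997=90 h(48,72)=(48*31+72)%997=563 -> [929, 701, 925, 90, 563]
L2: h(929,701)=(929*31+701)%997=587 h(925,90)=(925*31+90)%997=849 h(563,563)=(563*31+563)%997=70 -> [587, 849, 70]
L3: h(587,849)=(587*31+849)%997=103 h(70,70)=(70*31+70)%997=246 -> [103, 246]
L4: h(103,246)=(103*31+246)%997=448 -> [448]

Answer: 448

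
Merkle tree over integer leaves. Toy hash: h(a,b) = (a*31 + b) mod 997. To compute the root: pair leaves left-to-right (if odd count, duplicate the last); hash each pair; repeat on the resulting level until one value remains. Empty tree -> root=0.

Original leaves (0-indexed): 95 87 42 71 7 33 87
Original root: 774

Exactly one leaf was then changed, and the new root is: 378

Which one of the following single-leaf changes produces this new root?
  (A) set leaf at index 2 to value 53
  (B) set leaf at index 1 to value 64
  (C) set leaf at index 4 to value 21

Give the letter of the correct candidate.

Answer: A

Derivation:
Original leaves: [95, 87, 42, 71, 7, 33, 87]
Target new root: 378
Try each candidate change and compute the resulting root:
Candidate A: set leaf[2] = 53 -> leaves = [95, 87, 53, 71, 7, 33, 87]
  L0: [95, 87, 53, 71, 7, 33, 87]
  L1: h(95,87)=(95*31+87)%997=41 h(53,71)=(53*31+71)%997=717 h(7,33)=(7*31+33)%997=250 h(87,87)=(87*31+87)%997=790 -> [41, 717, 250, 790]
  L2: h(41,717)=(41*31+717)%997=991 h(250,790)=(250*31+790)%997=564 -> [991, 564]
  L3: h(991,564)=(991*31+564)%997=378 -> [378]
  root = 378 == target 378  ** MATCH **
Candidate B: set leaf[1] = 64 -> leaves = [95, 64, 42, 71, 7, 33, 87]
  L0: [95, 64, 42, 71, 7, 33, 87]
  L1: h(95,64)=(95*31+64)%997=18 h(42,71)=(42*31+71)%997=376 h(7,33)=(7*31+33)%997=250 h(87,87)=(87*31+87)%997=790 -> [18, 376, 250, 790]
  L2: h(18,376)=(18*31+376)%997=934 h(250,790)=(250*31+790)%997=564 -> [934, 564]
  L3: h(934,564)=(934*31+564)%997=605 -> [605]
  root = 605 != target 378
Candidate C: set leaf[4] = 21 -> leaves = [95, 87, 42, 71, 21, 33, 87]
  L0: [95, 87, 42, 71, 21, 33, 87]
  L1: h(95,87)=(95*31+87)%997=41 h(42,71)=(42*31+71)%997=376 h(21,33)=(21*31+33)%997=684 h(87,87)=(87*31+87)%997=790 -> [41, 376, 684, 790]
  L2: h(41,376)=(41*31+376)%997=650 h(684,790)=(684*31+790)%997=60 -> [650, 60]
  L3: h(650,60)=(650*31+60)%997=270 -> [270]
  root = 270 != target 378
Candidate A produces the target root.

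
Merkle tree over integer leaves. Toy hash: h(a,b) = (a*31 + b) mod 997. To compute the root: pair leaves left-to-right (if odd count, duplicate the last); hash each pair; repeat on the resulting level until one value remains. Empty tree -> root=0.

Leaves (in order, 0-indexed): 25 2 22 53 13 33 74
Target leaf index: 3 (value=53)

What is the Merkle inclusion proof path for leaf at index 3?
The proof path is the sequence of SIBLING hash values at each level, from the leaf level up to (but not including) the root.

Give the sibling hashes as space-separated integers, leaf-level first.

L0 (leaves): [25, 2, 22, 53, 13, 33, 74], target index=3
L1: h(25,2)=(25*31+2)%997=777 [pair 0] h(22,53)=(22*31+53)%997=735 [pair 1] h(13,33)=(13*31+33)%997=436 [pair 2] h(74,74)=(74*31+74)%997=374 [pair 3] -> [777, 735, 436, 374]
  Sibling for proof at L0: 22
L2: h(777,735)=(777*31+735)%997=894 [pair 0] h(436,374)=(436*31+374)%997=929 [pair 1] -> [894, 929]
  Sibling for proof at L1: 777
L3: h(894,929)=(894*31+929)%997=727 [pair 0] -> [727]
  Sibling for proof at L2: 929
Root: 727
Proof path (sibling hashes from leaf to root): [22, 777, 929]

Answer: 22 777 929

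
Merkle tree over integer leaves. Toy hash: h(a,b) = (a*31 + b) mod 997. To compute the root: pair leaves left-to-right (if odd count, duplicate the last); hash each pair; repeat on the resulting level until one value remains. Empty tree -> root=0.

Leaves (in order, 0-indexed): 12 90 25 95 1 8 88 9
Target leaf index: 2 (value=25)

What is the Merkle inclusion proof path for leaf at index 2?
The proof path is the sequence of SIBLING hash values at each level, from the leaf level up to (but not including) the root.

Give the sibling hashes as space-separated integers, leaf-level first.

Answer: 95 462 955

Derivation:
L0 (leaves): [12, 90, 25, 95, 1, 8, 88, 9], target index=2
L1: h(12,90)=(12*31+90)%997=462 [pair 0] h(25,95)=(25*31+95)%997=870 [pair 1] h(1,8)=(1*31+8)%997=39 [pair 2] h(88,9)=(88*31+9)%997=743 [pair 3] -> [462, 870, 39, 743]
  Sibling for proof at L0: 95
L2: h(462,870)=(462*31+870)%997=237 [pair 0] h(39,743)=(39*31+743)%997=955 [pair 1] -> [237, 955]
  Sibling for proof at L1: 462
L3: h(237,955)=(237*31+955)%997=326 [pair 0] -> [326]
  Sibling for proof at L2: 955
Root: 326
Proof path (sibling hashes from leaf to root): [95, 462, 955]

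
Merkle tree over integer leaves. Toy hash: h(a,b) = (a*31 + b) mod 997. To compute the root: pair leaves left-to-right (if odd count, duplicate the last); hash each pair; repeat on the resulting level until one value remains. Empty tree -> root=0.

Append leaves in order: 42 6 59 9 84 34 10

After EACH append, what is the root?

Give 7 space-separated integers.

After append 42 (leaves=[42]):
  L0: [42]
  root=42
After append 6 (leaves=[42, 6]):
  L0: [42, 6]
  L1: h(42,6)=(42*31+6)%997=311 -> [311]
  root=311
After append 59 (leaves=[42, 6, 59]):
  L0: [42, 6, 59]
  L1: h(42,6)=(42*31+6)%997=311 h(59,59)=(59*31+59)%997=891 -> [311, 891]
  L2: h(311,891)=(311*31+891)%997=562 -> [562]
  root=562
After append 9 (leaves=[42, 6, 59, 9]):
  L0: [42, 6, 59, 9]
  L1: h(42,6)=(42*31+6)%997=311 h(59,9)=(59*31+9)%997=841 -> [311, 841]
  L2: h(311,841)=(311*31+841)%997=512 -> [512]
  root=512
After append 84 (leaves=[42, 6, 59, 9, 84]):
  L0: [42, 6, 59, 9, 84]
  L1: h(42,6)=(42*31+6)%997=311 h(59,9)=(59*31+9)%997=841 h(84,84)=(84*31+84)%997=694 -> [311, 841, 694]
  L2: h(311,841)=(311*31+841)%997=512 h(694,694)=(694*31+694)%997=274 -> [512, 274]
  L3: h(512,274)=(512*31+274)%997=194 -> [194]
  root=194
After append 34 (leaves=[42, 6, 59, 9, 84, 34]):
  L0: [42, 6, 59, 9, 84, 34]
  L1: h(42,6)=(42*31+6)%997=311 h(59,9)=(59*31+9)%997=841 h(84,34)=(84*31+34)%997=644 -> [311, 841, 644]
  L2: h(311,841)=(311*31+841)%997=512 h(644,644)=(644*31+644)%997=668 -> [512, 668]
  L3: h(512,668)=(512*31+668)%997=588 -> [588]
  root=588
After append 10 (leaves=[42, 6, 59, 9, 84, 34, 10]):
  L0: [42, 6, 59, 9, 84, 34, 10]
  L1: h(42,6)=(42*31+6)%997=311 h(59,9)=(59*31+9)%997=841 h(84,34)=(84*31+34)%997=644 h(10,10)=(10*31+10)%997=320 -> [311, 841, 644, 320]
  L2: h(311,841)=(311*31+841)%997=512 h(644,320)=(644*31+320)%997=344 -> [512, 344]
  L3: h(512,344)=(512*31+344)%997=264 -> [264]
  root=264

Answer: 42 311 562 512 194 588 264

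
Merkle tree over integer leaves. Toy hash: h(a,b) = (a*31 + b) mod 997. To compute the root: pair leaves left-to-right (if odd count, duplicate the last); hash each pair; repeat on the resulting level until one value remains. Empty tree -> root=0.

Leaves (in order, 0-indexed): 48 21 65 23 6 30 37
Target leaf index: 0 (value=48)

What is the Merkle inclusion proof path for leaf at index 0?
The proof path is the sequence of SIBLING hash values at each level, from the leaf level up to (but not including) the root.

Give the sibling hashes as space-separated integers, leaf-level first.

Answer: 21 44 901

Derivation:
L0 (leaves): [48, 21, 65, 23, 6, 30, 37], target index=0
L1: h(48,21)=(48*31+21)%997=512 [pair 0] h(65,23)=(65*31+23)%997=44 [pair 1] h(6,30)=(6*31+30)%997=216 [pair 2] h(37,37)=(37*31+37)%997=187 [pair 3] -> [512, 44, 216, 187]
  Sibling for proof at L0: 21
L2: h(512,44)=(512*31+44)%997=961 [pair 0] h(216,187)=(216*31+187)%997=901 [pair 1] -> [961, 901]
  Sibling for proof at L1: 44
L3: h(961,901)=(961*31+901)%997=782 [pair 0] -> [782]
  Sibling for proof at L2: 901
Root: 782
Proof path (sibling hashes from leaf to root): [21, 44, 901]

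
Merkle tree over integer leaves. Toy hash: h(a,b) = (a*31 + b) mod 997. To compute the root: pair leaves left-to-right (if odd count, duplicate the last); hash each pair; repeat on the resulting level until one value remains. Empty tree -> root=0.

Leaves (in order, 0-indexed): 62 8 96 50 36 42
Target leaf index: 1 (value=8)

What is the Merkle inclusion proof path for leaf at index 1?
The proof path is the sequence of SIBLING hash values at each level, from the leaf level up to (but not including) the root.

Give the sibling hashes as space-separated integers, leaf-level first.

Answer: 62 35 167

Derivation:
L0 (leaves): [62, 8, 96, 50, 36, 42], target index=1
L1: h(62,8)=(62*31+8)%997=933 [pair 0] h(96,50)=(96*31+50)%997=35 [pair 1] h(36,42)=(36*31+42)%997=161 [pair 2] -> [933, 35, 161]
  Sibling for proof at L0: 62
L2: h(933,35)=(933*31+35)%997=45 [pair 0] h(161,161)=(161*31+161)%997=167 [pair 1] -> [45, 167]
  Sibling for proof at L1: 35
L3: h(45,167)=(45*31+167)%997=565 [pair 0] -> [565]
  Sibling for proof at L2: 167
Root: 565
Proof path (sibling hashes from leaf to root): [62, 35, 167]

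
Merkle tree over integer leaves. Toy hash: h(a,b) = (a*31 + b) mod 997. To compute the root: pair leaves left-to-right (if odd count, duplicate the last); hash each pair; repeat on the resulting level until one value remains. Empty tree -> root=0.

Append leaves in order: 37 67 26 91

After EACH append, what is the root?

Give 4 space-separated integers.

After append 37 (leaves=[37]):
  L0: [37]
  root=37
After append 67 (leaves=[37, 67]):
  L0: [37, 67]
  L1: h(37,67)=(37*31+67)%997=217 -> [217]
  root=217
After append 26 (leaves=[37, 67, 26]):
  L0: [37, 67, 26]
  L1: h(37,67)=(37*31+67)%997=217 h(26,26)=(26*31+26)%997=832 -> [217, 832]
  L2: h(217,832)=(217*31+832)%997=580 -> [580]
  root=580
After append 91 (leaves=[37, 67, 26, 91]):
  L0: [37, 67, 26, 91]
  L1: h(37,67)=(37*31+67)%997=217 h(26,91)=(26*31+91)%997=897 -> [217, 897]
  L2: h(217,897)=(217*31+897)%997=645 -> [645]
  root=645

Answer: 37 217 580 645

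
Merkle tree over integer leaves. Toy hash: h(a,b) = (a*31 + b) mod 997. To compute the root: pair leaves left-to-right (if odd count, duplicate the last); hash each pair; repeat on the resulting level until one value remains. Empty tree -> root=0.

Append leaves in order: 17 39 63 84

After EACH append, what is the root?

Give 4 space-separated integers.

After append 17 (leaves=[17]):
  L0: [17]
  root=17
After append 39 (leaves=[17, 39]):
  L0: [17, 39]
  L1: h(17,39)=(17*31+39)%997=566 -> [566]
  root=566
After append 63 (leaves=[17, 39, 63]):
  L0: [17, 39, 63]
  L1: h(17,39)=(17*31+39)%997=566 h(63,63)=(63*31+63)%997=22 -> [566, 22]
  L2: h(566,22)=(566*31+22)%997=619 -> [619]
  root=619
After append 84 (leaves=[17, 39, 63, 84]):
  L0: [17, 39, 63, 84]
  L1: h(17,39)=(17*31+39)%997=566 h(63,84)=(63*31+84)%997=43 -> [566, 43]
  L2: h(566,43)=(566*31+43)%997=640 -> [640]
  root=640

Answer: 17 566 619 640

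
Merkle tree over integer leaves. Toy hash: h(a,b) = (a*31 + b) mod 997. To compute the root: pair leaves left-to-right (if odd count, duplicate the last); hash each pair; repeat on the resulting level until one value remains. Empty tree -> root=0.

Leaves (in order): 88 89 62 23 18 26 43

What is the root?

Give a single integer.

Answer: 297

Derivation:
L0: [88, 89, 62, 23, 18, 26, 43]
L1: h(88,89)=(88*31+89)%997=823 h(62,23)=(62*31+23)%997=948 h(18,26)=(18*31+26)%997=584 h(43,43)=(43*31+43)%997=379 -> [823, 948, 584, 379]
L2: h(823,948)=(823*31+948)%997=539 h(584,379)=(584*31+379)%997=537 -> [539, 537]
L3: h(539,537)=(539*31+537)%997=297 -> [297]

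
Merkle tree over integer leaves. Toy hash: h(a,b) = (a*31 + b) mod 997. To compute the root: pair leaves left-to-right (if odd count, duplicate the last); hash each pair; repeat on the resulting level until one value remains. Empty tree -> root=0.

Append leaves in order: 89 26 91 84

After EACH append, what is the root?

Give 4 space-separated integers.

Answer: 89 791 514 507

Derivation:
After append 89 (leaves=[89]):
  L0: [89]
  root=89
After append 26 (leaves=[89, 26]):
  L0: [89, 26]
  L1: h(89,26)=(89*31+26)%997=791 -> [791]
  root=791
After append 91 (leaves=[89, 26, 91]):
  L0: [89, 26, 91]
  L1: h(89,26)=(89*31+26)%997=791 h(91,91)=(91*31+91)%997=918 -> [791, 918]
  L2: h(791,918)=(791*31+918)%997=514 -> [514]
  root=514
After append 84 (leaves=[89, 26, 91, 84]):
  L0: [89, 26, 91, 84]
  L1: h(89,26)=(89*31+26)%997=791 h(91,84)=(91*31+84)%997=911 -> [791, 911]
  L2: h(791,911)=(791*31+911)%997=507 -> [507]
  root=507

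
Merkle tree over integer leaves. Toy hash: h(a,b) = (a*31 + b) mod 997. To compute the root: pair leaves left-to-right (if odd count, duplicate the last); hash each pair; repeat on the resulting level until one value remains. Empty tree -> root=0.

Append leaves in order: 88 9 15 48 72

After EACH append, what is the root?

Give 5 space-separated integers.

Answer: 88 743 582 615 72

Derivation:
After append 88 (leaves=[88]):
  L0: [88]
  root=88
After append 9 (leaves=[88, 9]):
  L0: [88, 9]
  L1: h(88,9)=(88*31+9)%997=743 -> [743]
  root=743
After append 15 (leaves=[88, 9, 15]):
  L0: [88, 9, 15]
  L1: h(88,9)=(88*31+9)%997=743 h(15,15)=(15*31+15)%997=480 -> [743, 480]
  L2: h(743,480)=(743*31+480)%997=582 -> [582]
  root=582
After append 48 (leaves=[88, 9, 15, 48]):
  L0: [88, 9, 15, 48]
  L1: h(88,9)=(88*31+9)%997=743 h(15,48)=(15*31+48)%997=513 -> [743, 513]
  L2: h(743,513)=(743*31+513)%997=615 -> [615]
  root=615
After append 72 (leaves=[88, 9, 15, 48, 72]):
  L0: [88, 9, 15, 48, 72]
  L1: h(88,9)=(88*31+9)%997=743 h(15,48)=(15*31+48)%997=513 h(72,72)=(72*31+72)%997=310 -> [743, 513, 310]
  L2: h(743,513)=(743*31+513)%997=615 h(310,310)=(310*31+310)%997=947 -> [615, 947]
  L3: h(615,947)=(615*31+947)%997=72 -> [72]
  root=72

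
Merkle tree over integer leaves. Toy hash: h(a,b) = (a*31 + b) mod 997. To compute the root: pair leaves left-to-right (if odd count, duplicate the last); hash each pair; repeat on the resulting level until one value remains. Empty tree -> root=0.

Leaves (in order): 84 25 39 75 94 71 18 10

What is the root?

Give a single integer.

Answer: 377

Derivation:
L0: [84, 25, 39, 75, 94, 71, 18, 10]
L1: h(84,25)=(84*31+25)%997=635 h(39,75)=(39*31+75)%997=287 h(94,71)=(94*31+71)%997=991 h(18,10)=(18*31+10)%997=568 -> [635, 287, 991, 568]
L2: h(635,287)=(635*31+287)%997=32 h(991,568)=(991*31+568)%997=382 -> [32, 382]
L3: h(32,382)=(32*31+382)%997=377 -> [377]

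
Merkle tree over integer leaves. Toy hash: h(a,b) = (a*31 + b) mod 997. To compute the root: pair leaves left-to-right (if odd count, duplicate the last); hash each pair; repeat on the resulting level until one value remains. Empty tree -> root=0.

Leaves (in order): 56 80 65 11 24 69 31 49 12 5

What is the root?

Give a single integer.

L0: [56, 80, 65, 11, 24, 69, 31, 49, 12, 5]
L1: h(56,80)=(56*31+80)%997=819 h(65,11)=(65*31+11)%997=32 h(24,69)=(24*31+69)%997=813 h(31,49)=(31*31+49)%997=13 h(12,5)=(12*31+5)%997=377 -> [819, 32, 813, 13, 377]
L2: h(819,32)=(819*31+32)%997=496 h(813,13)=(813*31+13)%997=291 h(377,377)=(377*31+377)%997=100 -> [496, 291, 100]
L3: h(496,291)=(496*31+291)%997=712 h(100,100)=(100*31+100)%997=209 -> [712, 209]
L4: h(712,209)=(712*31+209)%997=347 -> [347]

Answer: 347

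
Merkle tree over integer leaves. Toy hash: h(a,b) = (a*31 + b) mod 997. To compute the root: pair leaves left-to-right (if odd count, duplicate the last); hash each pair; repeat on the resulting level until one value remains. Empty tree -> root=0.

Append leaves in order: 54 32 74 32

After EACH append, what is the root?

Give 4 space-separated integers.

Answer: 54 709 419 377

Derivation:
After append 54 (leaves=[54]):
  L0: [54]
  root=54
After append 32 (leaves=[54, 32]):
  L0: [54, 32]
  L1: h(54,32)=(54*31+32)%997=709 -> [709]
  root=709
After append 74 (leaves=[54, 32, 74]):
  L0: [54, 32, 74]
  L1: h(54,32)=(54*31+32)%997=709 h(74,74)=(74*31+74)%997=374 -> [709, 374]
  L2: h(709,374)=(709*31+374)%997=419 -> [419]
  root=419
After append 32 (leaves=[54, 32, 74, 32]):
  L0: [54, 32, 74, 32]
  L1: h(54,32)=(54*31+32)%997=709 h(74,32)=(74*31+32)%997=332 -> [709, 332]
  L2: h(709,332)=(709*31+332)%997=377 -> [377]
  root=377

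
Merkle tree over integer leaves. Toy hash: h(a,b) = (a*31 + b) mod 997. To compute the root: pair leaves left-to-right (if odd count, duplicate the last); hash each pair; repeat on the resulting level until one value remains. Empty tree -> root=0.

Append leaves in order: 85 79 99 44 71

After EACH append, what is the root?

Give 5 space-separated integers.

Answer: 85 720 563 508 716

Derivation:
After append 85 (leaves=[85]):
  L0: [85]
  root=85
After append 79 (leaves=[85, 79]):
  L0: [85, 79]
  L1: h(85,79)=(85*31+79)%997=720 -> [720]
  root=720
After append 99 (leaves=[85, 79, 99]):
  L0: [85, 79, 99]
  L1: h(85,79)=(85*31+79)%997=720 h(99,99)=(99*31+99)%997=177 -> [720, 177]
  L2: h(720,177)=(720*31+177)%997=563 -> [563]
  root=563
After append 44 (leaves=[85, 79, 99, 44]):
  L0: [85, 79, 99, 44]
  L1: h(85,79)=(85*31+79)%997=720 h(99,44)=(99*31+44)%997=122 -> [720, 122]
  L2: h(720,122)=(720*31+122)%997=508 -> [508]
  root=508
After append 71 (leaves=[85, 79, 99, 44, 71]):
  L0: [85, 79, 99, 44, 71]
  L1: h(85,79)=(85*31+79)%997=720 h(99,44)=(99*31+44)%997=122 h(71,71)=(71*31+71)%997=278 -> [720, 122, 278]
  L2: h(720,122)=(720*31+122)%997=508 h(278,278)=(278*31+278)%997=920 -> [508, 920]
  L3: h(508,920)=(508*31+920)%997=716 -> [716]
  root=716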